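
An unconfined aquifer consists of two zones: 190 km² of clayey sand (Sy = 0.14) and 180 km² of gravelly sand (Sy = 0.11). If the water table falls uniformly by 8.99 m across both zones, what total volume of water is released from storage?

ΔV ≈ 4.17 × 10^8 m³

A₁ = 190 km² = 1.9 × 10^8 m²; A₂ = 180 km² = 1.8 × 10^8 m²
ΔV₁ = 0.14 × 1.9 × 10^8 × 8.99 = 2.391 × 10^8 m³
ΔV₂ = 0.11 × 1.8 × 10^8 × 8.99 = 1.78 × 10^8 m³
ΔV = ΔV₁ + ΔV₂ = 4.171 × 10^8 m³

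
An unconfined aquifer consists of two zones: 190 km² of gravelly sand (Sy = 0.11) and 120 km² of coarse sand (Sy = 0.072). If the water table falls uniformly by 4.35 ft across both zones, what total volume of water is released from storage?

A₁ = 190 km² = 1.9 × 10^8 m²; A₂ = 120 km² = 1.2 × 10^8 m²
Δh = 4.35 ft = 1.326 m
ΔV₁ = 0.11 × 1.9 × 10^8 × 1.326 = 2.771 × 10^7 m³
ΔV₂ = 0.072 × 1.2 × 10^8 × 1.326 = 1.146 × 10^7 m³
ΔV = ΔV₁ + ΔV₂ = 3.917 × 10^7 m³

ΔV ≈ 3.92 × 10^7 m³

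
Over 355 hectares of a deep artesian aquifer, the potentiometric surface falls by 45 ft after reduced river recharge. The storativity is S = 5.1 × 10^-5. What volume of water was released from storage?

A = 355 hectares = 3.55 × 10^6 m²
Δh = 45 ft = 13.72 m
ΔV = S × A × Δh = 5.1 × 10^-5 × 3.55 × 10^6 m² × 13.72 m = 2483 m³

ΔV ≈ 2480 m³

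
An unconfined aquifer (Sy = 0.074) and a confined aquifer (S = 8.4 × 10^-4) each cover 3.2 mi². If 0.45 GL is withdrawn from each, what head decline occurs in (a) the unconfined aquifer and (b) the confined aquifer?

Δh_u ≈ 0.734 m; Δh_c ≈ 64.6 m

A = 3.2 mi² = 8.288 × 10^6 m²
ΔV = 0.45 GL = 4.5 × 10^5 m³
Unconfined: Δh_u = ΔV/(Sy·A) = 4.5 × 10^5/(0.074 × 8.288 × 10^6) = 0.7337 m
Confined: Δh_c = ΔV/(S·A) = 4.5 × 10^5/(8.4 × 10^-4 × 8.288 × 10^6) = 64.64 m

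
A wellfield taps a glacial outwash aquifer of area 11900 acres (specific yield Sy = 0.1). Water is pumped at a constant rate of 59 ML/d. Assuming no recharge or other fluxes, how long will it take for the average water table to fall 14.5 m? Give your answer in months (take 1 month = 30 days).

A = 11900 acres = 4.816 × 10^7 m²
ΔV = Sy × A × Δh = 0.1 × 4.816 × 10^7 × 14.5 = 6.983 × 10^7 m³
Q = 59 ML/d = 59000 m³/d
t = ΔV / Q = 6.983 × 10^7 m³ / 59000 m³/d = 1184 d
t = 1184 d ≈ 39.45 months

t ≈ 39.5 months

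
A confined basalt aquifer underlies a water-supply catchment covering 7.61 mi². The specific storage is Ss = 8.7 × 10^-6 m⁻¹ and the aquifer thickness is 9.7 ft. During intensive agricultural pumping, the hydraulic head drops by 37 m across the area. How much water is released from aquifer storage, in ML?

ΔV ≈ 18.8 ML

b = 9.7 ft = 2.957 m
S = Ss × b = 8.7 × 10^-6 m⁻¹ × 2.957 m = 2.572 × 10^-5
A = 7.61 mi² = 1.971 × 10^7 m²
ΔV = S × A × Δh = 2.572 × 10^-5 × 1.971 × 10^7 m² × 37 m = 18760 m³
ΔV = 18760 m³ = 18.76 ML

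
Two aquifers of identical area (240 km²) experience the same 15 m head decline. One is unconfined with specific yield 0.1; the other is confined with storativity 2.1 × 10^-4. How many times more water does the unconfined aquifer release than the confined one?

A = 240 km² = 2.4 × 10^8 m²
Unconfined: ΔV_u = Sy × A × Δh = 0.1 × 2.4 × 10^8 × 15 = 3.6 × 10^8 m³
Confined: ΔV_c = S × A × Δh = 2.1 × 10^-4 × 2.4 × 10^8 × 15 = 7.56 × 10^5 m³
Ratio = ΔV_u / ΔV_c = Sy / S = 0.1 / 2.1 × 10^-4 = 476.2

ΔV_u / ΔV_c ≈ 476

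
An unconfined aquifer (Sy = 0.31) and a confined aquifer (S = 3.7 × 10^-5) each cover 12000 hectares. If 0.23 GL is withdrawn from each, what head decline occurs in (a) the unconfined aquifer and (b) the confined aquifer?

Δh_u ≈ 0.00618 m; Δh_c ≈ 51.8 m

A = 12000 hectares = 1.2 × 10^8 m²
ΔV = 0.23 GL = 2.3 × 10^5 m³
Unconfined: Δh_u = ΔV/(Sy·A) = 2.3 × 10^5/(0.31 × 1.2 × 10^8) = 0.006183 m
Confined: Δh_c = ΔV/(S·A) = 2.3 × 10^5/(3.7 × 10^-5 × 1.2 × 10^8) = 51.8 m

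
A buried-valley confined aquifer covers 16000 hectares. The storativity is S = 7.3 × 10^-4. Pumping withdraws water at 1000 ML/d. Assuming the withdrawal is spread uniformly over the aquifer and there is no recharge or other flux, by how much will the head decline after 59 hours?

Δh ≈ 21 m

A = 16000 hectares = 1.6 × 10^8 m²
Q = 1000 ML/d = 1 × 10^6 m³/d
t = 59 hours = 2.458 d
ΔV = Q × t = 1 × 10^6 m³/d × 2.458 d = 2.458 × 10^6 m³
Δh = ΔV / (S × A) = 2.458 × 10^6 / (7.3 × 10^-4 × 1.6 × 10^8) = 21.05 m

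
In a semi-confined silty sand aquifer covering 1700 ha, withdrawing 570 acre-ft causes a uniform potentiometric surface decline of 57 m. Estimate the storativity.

A = 1700 ha = 1.7 × 10^7 m²
ΔV = 570 acre-ft = 7.031 × 10^5 m³
S = ΔV / (A × Δh) = 7.031 × 10^5 m³ / (1.7 × 10^7 m² × 57 m) = 7.256 × 10^-4

S ≈ 7.3 × 10^-4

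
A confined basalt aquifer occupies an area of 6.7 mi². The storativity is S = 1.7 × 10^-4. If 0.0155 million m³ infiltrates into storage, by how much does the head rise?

Δh ≈ 5.25 m

A = 6.7 mi² = 1.735 × 10^7 m²
ΔV = 0.0155 million m³ = 15500 m³
Δh = ΔV / (S × A) = 15500 m³ / (1.7 × 10^-4 × 1.735 × 10^7 m²) = 5.254 m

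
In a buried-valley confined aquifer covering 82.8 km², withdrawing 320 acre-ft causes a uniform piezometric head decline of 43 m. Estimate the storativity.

S ≈ 1.1 × 10^-4

A = 82.8 km² = 8.28 × 10^7 m²
ΔV = 320 acre-ft = 3.947 × 10^5 m³
S = ΔV / (A × Δh) = 3.947 × 10^5 m³ / (8.28 × 10^7 m² × 43 m) = 1.109 × 10^-4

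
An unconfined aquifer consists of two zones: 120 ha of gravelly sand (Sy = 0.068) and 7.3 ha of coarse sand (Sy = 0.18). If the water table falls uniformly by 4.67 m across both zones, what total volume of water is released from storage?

A₁ = 120 ha = 1.2 × 10^6 m²; A₂ = 7.3 ha = 73000 m²
ΔV₁ = 0.068 × 1.2 × 10^6 × 4.67 = 3.811 × 10^5 m³
ΔV₂ = 0.18 × 73000 × 4.67 = 61360 m³
ΔV = ΔV₁ + ΔV₂ = 4.424 × 10^5 m³

ΔV ≈ 4.42 × 10^5 m³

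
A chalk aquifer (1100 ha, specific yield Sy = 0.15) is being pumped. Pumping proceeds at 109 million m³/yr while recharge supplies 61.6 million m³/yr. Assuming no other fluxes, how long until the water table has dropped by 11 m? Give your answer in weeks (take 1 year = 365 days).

A = 1100 ha = 1.1 × 10^7 m²
ΔV = Sy × A × Δh = 0.15 × 1.1 × 10^7 × 11 = 1.815 × 10^7 m³
Net withdrawal = 109 − 61.6 = 47.4 million m³/yr = 1.299 × 10^5 m³/d
t = ΔV / Q = 1.815 × 10^7 m³ / 1.299 × 10^5 m³/d = 139.8 d
t = 139.8 d ≈ 19.97 weeks

t ≈ 20 weeks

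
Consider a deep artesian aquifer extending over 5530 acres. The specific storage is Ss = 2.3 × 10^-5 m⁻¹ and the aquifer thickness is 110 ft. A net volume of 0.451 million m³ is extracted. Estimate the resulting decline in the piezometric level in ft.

b = 110 ft = 33.53 m
S = Ss × b = 2.3 × 10^-5 m⁻¹ × 33.53 m = 7.711 × 10^-4
A = 5530 acres = 2.238 × 10^7 m²
ΔV = 0.451 million m³ = 4.51 × 10^5 m³
Δh = ΔV / (S × A) = 4.51 × 10^5 m³ / (7.711 × 10^-4 × 2.238 × 10^7 m²) = 26.13 m
Δh = 26.13 m = 85.74 ft

Δh ≈ 85.7 ft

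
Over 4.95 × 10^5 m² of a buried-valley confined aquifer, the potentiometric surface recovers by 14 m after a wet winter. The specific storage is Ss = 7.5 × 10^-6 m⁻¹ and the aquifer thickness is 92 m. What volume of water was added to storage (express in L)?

ΔV ≈ 4.78 × 10^6 L

S = Ss × b = 7.5 × 10^-6 m⁻¹ × 92 m = 6.9 × 10^-4
ΔV = S × A × Δh = 6.9 × 10^-4 × 4.95 × 10^5 m² × 14 m = 4782 m³
ΔV = 4782 m³ = 4.782 × 10^6 L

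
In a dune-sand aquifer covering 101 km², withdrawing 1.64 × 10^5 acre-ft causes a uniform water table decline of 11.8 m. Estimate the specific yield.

Sy ≈ 0.17

A = 101 km² = 1.01 × 10^8 m²
ΔV = 1.64 × 10^5 acre-ft = 2.023 × 10^8 m³
Sy = ΔV / (A × Δh) = 2.023 × 10^8 m³ / (1.01 × 10^8 m² × 11.8 m) = 0.1697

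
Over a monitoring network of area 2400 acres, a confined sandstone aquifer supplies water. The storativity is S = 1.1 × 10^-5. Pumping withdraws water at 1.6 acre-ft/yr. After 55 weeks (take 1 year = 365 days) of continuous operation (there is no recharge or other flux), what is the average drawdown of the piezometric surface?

Δh ≈ 19.5 m

A = 2400 acres = 9.712 × 10^6 m²
Q = 1.6 acre-ft/yr = 5.407 m³/d
t = 55 weeks = 385 d
ΔV = Q × t = 5.407 m³/d × 385 d = 2082 m³
Δh = ΔV / (S × A) = 2082 / (1.1 × 10^-5 × 9.712 × 10^6) = 19.48 m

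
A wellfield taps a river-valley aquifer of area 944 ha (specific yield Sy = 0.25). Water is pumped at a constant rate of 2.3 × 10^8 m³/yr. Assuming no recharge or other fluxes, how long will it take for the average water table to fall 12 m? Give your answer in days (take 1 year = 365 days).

t ≈ 44.9 days

A = 944 ha = 9.44 × 10^6 m²
ΔV = Sy × A × Δh = 0.25 × 9.44 × 10^6 × 12 = 2.832 × 10^7 m³
Q = 2.3 × 10^8 m³/yr = 6.301 × 10^5 m³/d
t = ΔV / Q = 2.832 × 10^7 m³ / 6.301 × 10^5 m³/d = 44.94 d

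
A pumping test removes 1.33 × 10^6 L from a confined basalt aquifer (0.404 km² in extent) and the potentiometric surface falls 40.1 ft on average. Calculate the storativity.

S ≈ 2.7 × 10^-4

A = 0.404 km² = 4.04 × 10^5 m²
Δh = 40.1 ft = 12.22 m
ΔV = 1.33 × 10^6 L = 1330 m³
S = ΔV / (A × Δh) = 1330 m³ / (4.04 × 10^5 m² × 12.22 m) = 2.693 × 10^-4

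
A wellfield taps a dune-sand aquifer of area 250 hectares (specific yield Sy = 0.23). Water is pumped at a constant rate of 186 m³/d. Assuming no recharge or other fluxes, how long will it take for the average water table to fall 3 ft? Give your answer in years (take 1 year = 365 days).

t ≈ 7.74 years

A = 250 hectares = 2.5 × 10^6 m²
Δh = 3 ft = 0.9144 m
ΔV = Sy × A × Δh = 0.23 × 2.5 × 10^6 × 0.9144 = 5.258 × 10^5 m³
t = ΔV / Q = 5.258 × 10^5 m³ / 186 m³/d = 2827 d
t = 2827 d ≈ 7.745 years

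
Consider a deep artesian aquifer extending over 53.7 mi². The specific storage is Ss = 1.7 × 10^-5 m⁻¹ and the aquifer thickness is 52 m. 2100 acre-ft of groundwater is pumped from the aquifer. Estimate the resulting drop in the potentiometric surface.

S = Ss × b = 1.7 × 10^-5 m⁻¹ × 52 m = 8.84 × 10^-4
A = 53.7 mi² = 1.391 × 10^8 m²
ΔV = 2100 acre-ft = 2.59 × 10^6 m³
Δh = ΔV / (S × A) = 2.59 × 10^6 m³ / (8.84 × 10^-4 × 1.391 × 10^8 m²) = 21.07 m

Δh ≈ 21.1 m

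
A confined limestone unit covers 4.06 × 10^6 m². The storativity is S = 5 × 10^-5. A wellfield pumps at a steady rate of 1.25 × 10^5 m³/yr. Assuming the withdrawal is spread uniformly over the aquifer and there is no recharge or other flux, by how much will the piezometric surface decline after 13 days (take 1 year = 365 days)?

Δh ≈ 21.9 m

Q = 1.25 × 10^5 m³/yr = 342.5 m³/d
ΔV = Q × t = 342.5 m³/d × 13 d = 4452 m³
Δh = ΔV / (S × A) = 4452 / (5 × 10^-5 × 4.06 × 10^6) = 21.93 m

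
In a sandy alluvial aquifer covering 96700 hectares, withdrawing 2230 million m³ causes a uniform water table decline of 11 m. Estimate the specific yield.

Sy ≈ 0.21

A = 96700 hectares = 9.67 × 10^8 m²
ΔV = 2230 million m³ = 2.23 × 10^9 m³
Sy = ΔV / (A × Δh) = 2.23 × 10^9 m³ / (9.67 × 10^8 m² × 11 m) = 0.2096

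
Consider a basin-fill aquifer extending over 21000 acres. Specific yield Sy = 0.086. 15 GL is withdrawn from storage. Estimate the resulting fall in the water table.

Δh ≈ 2.05 m

A = 21000 acres = 8.498 × 10^7 m²
ΔV = 15 GL = 1.5 × 10^7 m³
Δh = ΔV / (Sy × A) = 1.5 × 10^7 m³ / (0.086 × 8.498 × 10^7 m²) = 2.052 m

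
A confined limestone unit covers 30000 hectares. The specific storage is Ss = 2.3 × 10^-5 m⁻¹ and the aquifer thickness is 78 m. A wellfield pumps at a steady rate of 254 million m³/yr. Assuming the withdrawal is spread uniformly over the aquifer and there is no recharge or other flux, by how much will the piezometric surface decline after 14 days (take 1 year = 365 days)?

S = Ss × b = 2.3 × 10^-5 m⁻¹ × 78 m = 1.794 × 10^-3
A = 30000 hectares = 3 × 10^8 m²
Q = 254 million m³/yr = 6.959 × 10^5 m³/d
ΔV = Q × t = 6.959 × 10^5 m³/d × 14 d = 9.742 × 10^6 m³
Δh = ΔV / (S × A) = 9.742 × 10^6 / (0.001794 × 3 × 10^8) = 18.1 m

Δh ≈ 18.1 m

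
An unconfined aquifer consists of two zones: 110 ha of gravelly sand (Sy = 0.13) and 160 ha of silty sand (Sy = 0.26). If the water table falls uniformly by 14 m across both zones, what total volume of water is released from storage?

A₁ = 110 ha = 1.1 × 10^6 m²; A₂ = 160 ha = 1.6 × 10^6 m²
ΔV₁ = 0.13 × 1.1 × 10^6 × 14 = 2.002 × 10^6 m³
ΔV₂ = 0.26 × 1.6 × 10^6 × 14 = 5.824 × 10^6 m³
ΔV = ΔV₁ + ΔV₂ = 7.826 × 10^6 m³

ΔV ≈ 7.83 × 10^6 m³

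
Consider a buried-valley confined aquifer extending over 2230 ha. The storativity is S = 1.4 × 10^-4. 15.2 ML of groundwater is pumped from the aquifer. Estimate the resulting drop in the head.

Δh ≈ 4.87 m

A = 2230 ha = 2.23 × 10^7 m²
ΔV = 15.2 ML = 15200 m³
Δh = ΔV / (S × A) = 15200 m³ / (1.4 × 10^-4 × 2.23 × 10^7 m²) = 4.869 m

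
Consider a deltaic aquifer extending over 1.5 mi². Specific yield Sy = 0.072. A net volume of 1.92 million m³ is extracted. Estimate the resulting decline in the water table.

Δh ≈ 6.86 m

A = 1.5 mi² = 3.885 × 10^6 m²
ΔV = 1.92 million m³ = 1.92 × 10^6 m³
Δh = ΔV / (Sy × A) = 1.92 × 10^6 m³ / (0.072 × 3.885 × 10^6 m²) = 6.864 m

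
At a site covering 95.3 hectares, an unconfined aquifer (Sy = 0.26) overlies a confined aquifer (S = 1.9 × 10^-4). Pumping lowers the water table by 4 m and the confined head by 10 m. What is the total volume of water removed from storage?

A = 95.3 hectares = 9.53 × 10^5 m²
Unconfined: ΔV_u = Sy × A × Δh_u = 0.26 × 9.53 × 10^5 × 4 = 9.911 × 10^5 m³
Confined: ΔV_c = S × A × Δh_c = 1.9 × 10^-4 × 9.53 × 10^5 × 10 = 1811 m³
Total ΔV = 9.911 × 10^5 + 1811 = 9.929 × 10^5 m³

ΔV ≈ 9.93 × 10^5 m³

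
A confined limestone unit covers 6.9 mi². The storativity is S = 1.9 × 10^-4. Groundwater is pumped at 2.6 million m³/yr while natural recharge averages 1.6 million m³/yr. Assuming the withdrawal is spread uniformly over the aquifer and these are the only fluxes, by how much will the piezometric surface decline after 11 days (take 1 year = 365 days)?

A = 6.9 mi² = 1.787 × 10^7 m²
Net abstraction = 2.6 − 1.6 = 1 million m³/yr
Q_net = 1 million m³/yr = 2740 m³/d
ΔV = Q × t = 2740 m³/d × 11 d = 30140 m³
Δh = ΔV / (S × A) = 30140 / (1.9 × 10^-4 × 1.787 × 10^7) = 8.876 m

Δh ≈ 8.88 m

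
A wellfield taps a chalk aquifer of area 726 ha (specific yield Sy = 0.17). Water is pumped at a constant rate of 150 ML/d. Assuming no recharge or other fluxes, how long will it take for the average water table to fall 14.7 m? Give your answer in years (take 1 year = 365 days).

t ≈ 0.331 years

A = 726 ha = 7.26 × 10^6 m²
ΔV = Sy × A × Δh = 0.17 × 7.26 × 10^6 × 14.7 = 1.814 × 10^7 m³
Q = 150 ML/d = 1.5 × 10^5 m³/d
t = ΔV / Q = 1.814 × 10^7 m³ / 1.5 × 10^5 m³/d = 121 d
t = 121 d ≈ 0.3314 years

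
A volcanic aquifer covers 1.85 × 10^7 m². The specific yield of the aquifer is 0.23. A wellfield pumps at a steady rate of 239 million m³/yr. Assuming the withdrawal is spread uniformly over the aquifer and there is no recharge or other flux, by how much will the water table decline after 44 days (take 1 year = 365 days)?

Q = 239 million m³/yr = 6.548 × 10^5 m³/d
ΔV = Q × t = 6.548 × 10^5 m³/d × 44 d = 2.881 × 10^7 m³
Δh = ΔV / (Sy × A) = 2.881 × 10^7 / (0.23 × 1.85 × 10^7) = 6.771 m

Δh ≈ 6.77 m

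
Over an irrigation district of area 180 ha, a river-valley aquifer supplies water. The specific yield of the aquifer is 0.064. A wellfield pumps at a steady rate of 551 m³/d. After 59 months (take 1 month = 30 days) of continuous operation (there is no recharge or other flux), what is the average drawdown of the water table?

A = 180 ha = 1.8 × 10^6 m²
t = 59 months = 1770 d
ΔV = Q × t = 551 m³/d × 1770 d = 9.753 × 10^5 m³
Δh = ΔV / (Sy × A) = 9.753 × 10^5 / (0.064 × 1.8 × 10^6) = 8.466 m

Δh ≈ 8.47 m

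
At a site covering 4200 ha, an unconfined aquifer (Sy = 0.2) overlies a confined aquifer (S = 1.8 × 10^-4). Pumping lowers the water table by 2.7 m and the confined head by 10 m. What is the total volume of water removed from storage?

ΔV ≈ 2.28 × 10^7 m³

A = 4200 ha = 4.2 × 10^7 m²
Unconfined: ΔV_u = Sy × A × Δh_u = 0.2 × 4.2 × 10^7 × 2.7 = 2.268 × 10^7 m³
Confined: ΔV_c = S × A × Δh_c = 1.8 × 10^-4 × 4.2 × 10^7 × 10 = 75600 m³
Total ΔV = 2.268 × 10^7 + 75600 = 2.276 × 10^7 m³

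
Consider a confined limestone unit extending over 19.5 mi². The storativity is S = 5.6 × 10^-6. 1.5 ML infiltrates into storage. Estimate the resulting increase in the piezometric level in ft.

Δh ≈ 17.4 ft

A = 19.5 mi² = 5.05 × 10^7 m²
ΔV = 1.5 ML = 1500 m³
Δh = ΔV / (S × A) = 1500 m³ / (5.6 × 10^-6 × 5.05 × 10^7 m²) = 5.304 m
Δh = 5.304 m = 17.4 ft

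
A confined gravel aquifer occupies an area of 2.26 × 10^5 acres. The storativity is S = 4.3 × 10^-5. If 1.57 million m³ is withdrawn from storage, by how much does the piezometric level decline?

Δh ≈ 39.9 m

A = 2.26 × 10^5 acres = 9.146 × 10^8 m²
ΔV = 1.57 million m³ = 1.57 × 10^6 m³
Δh = ΔV / (S × A) = 1.57 × 10^6 m³ / (4.3 × 10^-5 × 9.146 × 10^8 m²) = 39.92 m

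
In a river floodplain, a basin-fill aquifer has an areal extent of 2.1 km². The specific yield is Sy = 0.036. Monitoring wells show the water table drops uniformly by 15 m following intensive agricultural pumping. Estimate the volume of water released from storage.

ΔV ≈ 1.13 × 10^6 m³

A = 2.1 km² = 2.1 × 10^6 m²
ΔV = Sy × A × Δh = 0.036 × 2.1 × 10^6 m² × 15 m = 1.134 × 10^6 m³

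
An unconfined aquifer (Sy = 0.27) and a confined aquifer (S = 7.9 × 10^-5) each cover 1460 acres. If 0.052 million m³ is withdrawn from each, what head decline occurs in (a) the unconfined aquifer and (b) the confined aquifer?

Δh_u ≈ 0.0326 m; Δh_c ≈ 111 m

A = 1460 acres = 5.908 × 10^6 m²
ΔV = 0.052 million m³ = 52000 m³
Unconfined: Δh_u = ΔV/(Sy·A) = 52000/(0.27 × 5.908 × 10^6) = 0.0326 m
Confined: Δh_c = ΔV/(S·A) = 52000/(7.9 × 10^-5 × 5.908 × 10^6) = 111.4 m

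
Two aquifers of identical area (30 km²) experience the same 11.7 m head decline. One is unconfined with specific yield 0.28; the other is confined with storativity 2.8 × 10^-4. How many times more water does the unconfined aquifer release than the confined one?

ΔV_u / ΔV_c ≈ 1000

A = 30 km² = 3 × 10^7 m²
Unconfined: ΔV_u = Sy × A × Δh = 0.28 × 3 × 10^7 × 11.7 = 9.828 × 10^7 m³
Confined: ΔV_c = S × A × Δh = 2.8 × 10^-4 × 3 × 10^7 × 11.7 = 98280 m³
Ratio = ΔV_u / ΔV_c = Sy / S = 0.28 / 2.8 × 10^-4 = 1000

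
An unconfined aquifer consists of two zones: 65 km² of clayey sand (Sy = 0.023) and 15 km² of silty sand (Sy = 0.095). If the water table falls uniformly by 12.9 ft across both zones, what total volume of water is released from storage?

A₁ = 65 km² = 6.5 × 10^7 m²; A₂ = 15 km² = 1.5 × 10^7 m²
Δh = 12.9 ft = 3.932 m
ΔV₁ = 0.023 × 6.5 × 10^7 × 3.932 = 5.878 × 10^6 m³
ΔV₂ = 0.095 × 1.5 × 10^7 × 3.932 = 5.603 × 10^6 m³
ΔV = ΔV₁ + ΔV₂ = 1.148 × 10^7 m³

ΔV ≈ 1.15 × 10^7 m³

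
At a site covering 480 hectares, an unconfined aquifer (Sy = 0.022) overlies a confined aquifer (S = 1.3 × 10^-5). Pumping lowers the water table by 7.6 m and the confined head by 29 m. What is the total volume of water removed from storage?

A = 480 hectares = 4.8 × 10^6 m²
Unconfined: ΔV_u = Sy × A × Δh_u = 0.022 × 4.8 × 10^6 × 7.6 = 8.026 × 10^5 m³
Confined: ΔV_c = S × A × Δh_c = 1.3 × 10^-5 × 4.8 × 10^6 × 29 = 1810 m³
Total ΔV = 8.026 × 10^5 + 1810 = 8.044 × 10^5 m³

ΔV ≈ 8.04 × 10^5 m³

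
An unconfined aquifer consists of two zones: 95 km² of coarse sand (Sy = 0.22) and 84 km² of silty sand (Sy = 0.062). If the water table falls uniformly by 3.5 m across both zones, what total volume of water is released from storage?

ΔV ≈ 9.14 × 10^7 m³

A₁ = 95 km² = 9.5 × 10^7 m²; A₂ = 84 km² = 8.4 × 10^7 m²
ΔV₁ = 0.22 × 9.5 × 10^7 × 3.5 = 7.315 × 10^7 m³
ΔV₂ = 0.062 × 8.4 × 10^7 × 3.5 = 1.823 × 10^7 m³
ΔV = ΔV₁ + ΔV₂ = 9.138 × 10^7 m³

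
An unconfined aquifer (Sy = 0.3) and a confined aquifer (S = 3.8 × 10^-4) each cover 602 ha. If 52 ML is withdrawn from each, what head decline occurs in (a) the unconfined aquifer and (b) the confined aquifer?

A = 602 ha = 6.02 × 10^6 m²
ΔV = 52 ML = 52000 m³
Unconfined: Δh_u = ΔV/(Sy·A) = 52000/(0.3 × 6.02 × 10^6) = 0.02879 m
Confined: Δh_c = ΔV/(S·A) = 52000/(3.8 × 10^-4 × 6.02 × 10^6) = 22.73 m

Δh_u ≈ 0.0288 m; Δh_c ≈ 22.7 m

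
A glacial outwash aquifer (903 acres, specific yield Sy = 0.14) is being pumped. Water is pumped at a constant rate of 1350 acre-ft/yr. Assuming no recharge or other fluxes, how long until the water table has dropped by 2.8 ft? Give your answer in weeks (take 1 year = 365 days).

A = 903 acres = 3.654 × 10^6 m²
Δh = 2.8 ft = 0.8534 m
ΔV = Sy × A × Δh = 0.14 × 3.654 × 10^6 × 0.8534 = 4.366 × 10^5 m³
Q = 1350 acre-ft/yr = 4562 m³/d
t = ΔV / Q = 4.366 × 10^5 m³ / 4562 m³/d = 95.7 d
t = 95.7 d ≈ 13.67 weeks

t ≈ 13.7 weeks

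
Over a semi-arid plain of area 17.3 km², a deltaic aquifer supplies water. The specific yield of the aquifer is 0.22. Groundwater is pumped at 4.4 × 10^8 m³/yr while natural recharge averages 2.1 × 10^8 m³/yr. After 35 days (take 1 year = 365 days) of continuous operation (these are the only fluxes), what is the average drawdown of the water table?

A = 17.3 km² = 1.73 × 10^7 m²
Net abstraction = 4.4 × 10^8 − 2.1 × 10^8 = 2.3 × 10^8 m³/yr
Q_net = 2.3 × 10^8 m³/yr = 6.301 × 10^5 m³/d
ΔV = Q × t = 6.301 × 10^5 m³/d × 35 d = 2.205 × 10^7 m³
Δh = ΔV / (Sy × A) = 2.205 × 10^7 / (0.22 × 1.73 × 10^7) = 5.795 m

Δh ≈ 5.79 m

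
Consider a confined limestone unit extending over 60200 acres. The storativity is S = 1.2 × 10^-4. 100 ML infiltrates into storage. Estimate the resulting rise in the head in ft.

Δh ≈ 11.2 ft

A = 60200 acres = 2.436 × 10^8 m²
ΔV = 100 ML = 1 × 10^5 m³
Δh = ΔV / (S × A) = 1 × 10^5 m³ / (1.2 × 10^-4 × 2.436 × 10^8 m²) = 3.421 m
Δh = 3.421 m = 11.22 ft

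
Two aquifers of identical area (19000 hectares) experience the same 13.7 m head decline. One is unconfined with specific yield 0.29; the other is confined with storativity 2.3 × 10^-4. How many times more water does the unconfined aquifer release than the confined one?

A = 19000 hectares = 1.9 × 10^8 m²
Unconfined: ΔV_u = Sy × A × Δh = 0.29 × 1.9 × 10^8 × 13.7 = 7.549 × 10^8 m³
Confined: ΔV_c = S × A × Δh = 2.3 × 10^-4 × 1.9 × 10^8 × 13.7 = 5.987 × 10^5 m³
Ratio = ΔV_u / ΔV_c = Sy / S = 0.29 / 2.3 × 10^-4 = 1261

ΔV_u / ΔV_c ≈ 1260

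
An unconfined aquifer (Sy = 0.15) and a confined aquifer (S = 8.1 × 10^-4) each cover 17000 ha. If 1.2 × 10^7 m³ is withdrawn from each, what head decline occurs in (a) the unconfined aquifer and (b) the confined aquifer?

Δh_u ≈ 0.471 m; Δh_c ≈ 87.1 m

A = 17000 ha = 1.7 × 10^8 m²
Unconfined: Δh_u = ΔV/(Sy·A) = 1.2 × 10^7/(0.15 × 1.7 × 10^8) = 0.4706 m
Confined: Δh_c = ΔV/(S·A) = 1.2 × 10^7/(8.1 × 10^-4 × 1.7 × 10^8) = 87.15 m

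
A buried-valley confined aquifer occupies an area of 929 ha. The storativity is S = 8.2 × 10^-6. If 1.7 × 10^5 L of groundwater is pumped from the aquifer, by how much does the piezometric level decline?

A = 929 ha = 9.29 × 10^6 m²
ΔV = 1.7 × 10^5 L = 170 m³
Δh = ΔV / (S × A) = 170 m³ / (8.2 × 10^-6 × 9.29 × 10^6 m²) = 2.232 m

Δh ≈ 2.23 m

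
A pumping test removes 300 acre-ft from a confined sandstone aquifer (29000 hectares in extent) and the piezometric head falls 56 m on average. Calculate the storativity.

S ≈ 2.3 × 10^-5

A = 29000 hectares = 2.9 × 10^8 m²
ΔV = 300 acre-ft = 3.7 × 10^5 m³
S = ΔV / (A × Δh) = 3.7 × 10^5 m³ / (2.9 × 10^8 m² × 56 m) = 2.279 × 10^-5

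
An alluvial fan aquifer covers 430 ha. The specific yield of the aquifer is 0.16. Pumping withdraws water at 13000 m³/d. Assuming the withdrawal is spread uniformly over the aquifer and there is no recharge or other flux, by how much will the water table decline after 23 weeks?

A = 430 ha = 4.3 × 10^6 m²
t = 23 weeks = 161 d
ΔV = Q × t = 13000 m³/d × 161 d = 2.093 × 10^6 m³
Δh = ΔV / (Sy × A) = 2.093 × 10^6 / (0.16 × 4.3 × 10^6) = 3.042 m

Δh ≈ 3.04 m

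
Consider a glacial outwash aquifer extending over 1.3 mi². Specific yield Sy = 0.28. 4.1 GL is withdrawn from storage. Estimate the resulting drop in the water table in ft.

Δh ≈ 14.3 ft

A = 1.3 mi² = 3.367 × 10^6 m²
ΔV = 4.1 GL = 4.1 × 10^6 m³
Δh = ΔV / (Sy × A) = 4.1 × 10^6 m³ / (0.28 × 3.367 × 10^6 m²) = 4.349 m
Δh = 4.349 m = 14.27 ft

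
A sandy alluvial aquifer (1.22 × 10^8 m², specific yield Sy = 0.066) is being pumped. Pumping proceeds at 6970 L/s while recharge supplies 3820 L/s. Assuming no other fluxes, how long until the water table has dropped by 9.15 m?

ΔV = Sy × A × Δh = 0.066 × 1.22 × 10^8 × 9.15 = 7.368 × 10^7 m³
Net withdrawal = 6970 − 3820 = 3150 L/s = 2.722 × 10^5 m³/d
t = ΔV / Q = 7.368 × 10^7 m³ / 2.722 × 10^5 m³/d = 270.7 d

t ≈ 271 days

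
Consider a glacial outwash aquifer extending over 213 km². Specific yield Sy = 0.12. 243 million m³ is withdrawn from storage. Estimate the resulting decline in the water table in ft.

A = 213 km² = 2.13 × 10^8 m²
ΔV = 243 million m³ = 2.43 × 10^8 m³
Δh = ΔV / (Sy × A) = 2.43 × 10^8 m³ / (0.12 × 2.13 × 10^8 m²) = 9.507 m
Δh = 9.507 m = 31.19 ft

Δh ≈ 31.2 ft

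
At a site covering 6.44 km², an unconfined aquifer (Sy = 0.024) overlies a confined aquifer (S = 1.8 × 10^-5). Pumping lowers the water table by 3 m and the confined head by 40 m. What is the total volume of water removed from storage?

ΔV ≈ 4.68 × 10^5 m³

A = 6.44 km² = 6.44 × 10^6 m²
Unconfined: ΔV_u = Sy × A × Δh_u = 0.024 × 6.44 × 10^6 × 3 = 4.637 × 10^5 m³
Confined: ΔV_c = S × A × Δh_c = 1.8 × 10^-5 × 6.44 × 10^6 × 40 = 4637 m³
Total ΔV = 4.637 × 10^5 + 4637 = 4.683 × 10^5 m³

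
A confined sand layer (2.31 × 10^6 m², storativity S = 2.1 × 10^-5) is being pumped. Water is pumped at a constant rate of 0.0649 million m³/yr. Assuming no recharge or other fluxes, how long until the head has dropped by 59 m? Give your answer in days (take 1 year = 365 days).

t ≈ 16.1 days

ΔV = S × A × Δh = 2.1 × 10^-5 × 2.31 × 10^6 × 59 = 2862 m³
Q = 0.0649 million m³/yr = 177.8 m³/d
t = ΔV / Q = 2862 m³ / 177.8 m³/d = 16.1 d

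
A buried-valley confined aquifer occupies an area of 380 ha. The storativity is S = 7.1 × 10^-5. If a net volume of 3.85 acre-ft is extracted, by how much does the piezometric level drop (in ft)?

Δh ≈ 57.7 ft

A = 380 ha = 3.8 × 10^6 m²
ΔV = 3.85 acre-ft = 4749 m³
Δh = ΔV / (S × A) = 4749 m³ / (7.1 × 10^-5 × 3.8 × 10^6 m²) = 17.6 m
Δh = 17.6 m = 57.75 ft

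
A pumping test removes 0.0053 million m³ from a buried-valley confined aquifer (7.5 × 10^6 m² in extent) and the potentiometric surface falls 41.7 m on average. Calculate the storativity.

S ≈ 1.7 × 10^-5

ΔV = 0.0053 million m³ = 5300 m³
S = ΔV / (A × Δh) = 5300 m³ / (7.5 × 10^6 m² × 41.7 m) = 1.695 × 10^-5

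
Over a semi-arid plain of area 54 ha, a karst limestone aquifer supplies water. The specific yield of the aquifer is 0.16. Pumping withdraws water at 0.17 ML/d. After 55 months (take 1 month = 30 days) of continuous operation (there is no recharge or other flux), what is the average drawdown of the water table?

Δh ≈ 3.25 m

A = 54 ha = 5.4 × 10^5 m²
Q = 0.17 ML/d = 170 m³/d
t = 55 months = 1650 d
ΔV = Q × t = 170 m³/d × 1650 d = 2.805 × 10^5 m³
Δh = ΔV / (Sy × A) = 2.805 × 10^5 / (0.16 × 5.4 × 10^5) = 3.247 m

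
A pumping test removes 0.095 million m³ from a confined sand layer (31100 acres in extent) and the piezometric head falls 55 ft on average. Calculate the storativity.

S ≈ 4.5 × 10^-5

A = 31100 acres = 1.259 × 10^8 m²
Δh = 55 ft = 16.76 m
ΔV = 0.095 million m³ = 95000 m³
S = ΔV / (A × Δh) = 95000 m³ / (1.259 × 10^8 m² × 16.76 m) = 4.503 × 10^-5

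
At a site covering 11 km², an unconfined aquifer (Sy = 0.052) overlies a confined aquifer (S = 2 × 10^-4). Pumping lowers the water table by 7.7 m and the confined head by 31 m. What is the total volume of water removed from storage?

A = 11 km² = 1.1 × 10^7 m²
Unconfined: ΔV_u = Sy × A × Δh_u = 0.052 × 1.1 × 10^7 × 7.7 = 4.404 × 10^6 m³
Confined: ΔV_c = S × A × Δh_c = 2 × 10^-4 × 1.1 × 10^7 × 31 = 68200 m³
Total ΔV = 4.404 × 10^6 + 68200 = 4.473 × 10^6 m³

ΔV ≈ 4.47 × 10^6 m³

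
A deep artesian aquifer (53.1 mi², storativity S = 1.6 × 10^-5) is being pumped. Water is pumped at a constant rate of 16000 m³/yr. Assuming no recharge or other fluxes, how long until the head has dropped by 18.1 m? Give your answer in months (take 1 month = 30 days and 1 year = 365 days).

t ≈ 30.3 months

A = 53.1 mi² = 1.375 × 10^8 m²
ΔV = S × A × Δh = 1.6 × 10^-5 × 1.375 × 10^8 × 18.1 = 39830 m³
Q = 16000 m³/yr = 43.84 m³/d
t = ΔV / Q = 39830 m³ / 43.84 m³/d = 908.6 d
t = 908.6 d ≈ 30.29 months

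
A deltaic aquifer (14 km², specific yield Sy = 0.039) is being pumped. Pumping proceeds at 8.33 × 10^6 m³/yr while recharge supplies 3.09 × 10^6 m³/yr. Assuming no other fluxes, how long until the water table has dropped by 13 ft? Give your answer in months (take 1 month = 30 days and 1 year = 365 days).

t ≈ 5.02 months

A = 14 km² = 1.4 × 10^7 m²
Δh = 13 ft = 3.962 m
ΔV = Sy × A × Δh = 0.039 × 1.4 × 10^7 × 3.962 = 2.163 × 10^6 m³
Net withdrawal = 8.33 × 10^6 − 3.09 × 10^6 = 5.24 × 10^6 m³/yr = 14360 m³/d
t = ΔV / Q = 2.163 × 10^6 m³ / 14360 m³/d = 150.7 d
t = 150.7 d ≈ 5.023 months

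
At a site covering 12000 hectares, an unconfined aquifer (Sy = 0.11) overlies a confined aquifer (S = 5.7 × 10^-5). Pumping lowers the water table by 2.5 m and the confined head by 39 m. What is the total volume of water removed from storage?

ΔV ≈ 3.33 × 10^7 m³

A = 12000 hectares = 1.2 × 10^8 m²
Unconfined: ΔV_u = Sy × A × Δh_u = 0.11 × 1.2 × 10^8 × 2.5 = 3.3 × 10^7 m³
Confined: ΔV_c = S × A × Δh_c = 5.7 × 10^-5 × 1.2 × 10^8 × 39 = 2.668 × 10^5 m³
Total ΔV = 3.3 × 10^7 + 2.668 × 10^5 = 3.327 × 10^7 m³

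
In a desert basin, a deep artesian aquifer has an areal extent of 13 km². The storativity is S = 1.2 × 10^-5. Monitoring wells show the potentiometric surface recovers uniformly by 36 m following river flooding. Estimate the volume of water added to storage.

ΔV ≈ 5620 m³

A = 13 km² = 1.3 × 10^7 m²
ΔV = S × A × Δh = 1.2 × 10^-5 × 1.3 × 10^7 m² × 36 m = 5616 m³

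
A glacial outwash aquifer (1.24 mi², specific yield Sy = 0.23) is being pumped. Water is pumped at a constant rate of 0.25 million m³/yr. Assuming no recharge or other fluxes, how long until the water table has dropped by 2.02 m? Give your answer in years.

A = 1.24 mi² = 3.212 × 10^6 m²
ΔV = Sy × A × Δh = 0.23 × 3.212 × 10^6 × 2.02 = 1.492 × 10^6 m³
Q = 0.25 million m³/yr = 684.9 m³/d
t = ΔV / Q = 1.492 × 10^6 m³ / 684.9 m³/d = 2178 d
t = 2178 d ≈ 5.968 years

t ≈ 5.97 years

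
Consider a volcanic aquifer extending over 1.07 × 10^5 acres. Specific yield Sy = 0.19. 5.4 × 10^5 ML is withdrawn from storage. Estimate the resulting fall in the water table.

Δh ≈ 6.56 m

A = 1.07 × 10^5 acres = 4.33 × 10^8 m²
ΔV = 5.4 × 10^5 ML = 5.4 × 10^8 m³
Δh = ΔV / (Sy × A) = 5.4 × 10^8 m³ / (0.19 × 4.33 × 10^8 m²) = 6.564 m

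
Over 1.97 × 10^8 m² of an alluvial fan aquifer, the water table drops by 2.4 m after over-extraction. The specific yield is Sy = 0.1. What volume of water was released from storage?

ΔV = Sy × A × Δh = 0.1 × 1.97 × 10^8 m² × 2.4 m = 4.728 × 10^7 m³

ΔV ≈ 4.73 × 10^7 m³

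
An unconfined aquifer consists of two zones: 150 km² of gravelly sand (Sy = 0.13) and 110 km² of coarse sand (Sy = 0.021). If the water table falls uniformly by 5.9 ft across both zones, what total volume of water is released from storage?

ΔV ≈ 3.92 × 10^7 m³

A₁ = 150 km² = 1.5 × 10^8 m²; A₂ = 110 km² = 1.1 × 10^8 m²
Δh = 5.9 ft = 1.798 m
ΔV₁ = 0.13 × 1.5 × 10^8 × 1.798 = 3.507 × 10^7 m³
ΔV₂ = 0.021 × 1.1 × 10^8 × 1.798 = 4.154 × 10^6 m³
ΔV = ΔV₁ + ΔV₂ = 3.922 × 10^7 m³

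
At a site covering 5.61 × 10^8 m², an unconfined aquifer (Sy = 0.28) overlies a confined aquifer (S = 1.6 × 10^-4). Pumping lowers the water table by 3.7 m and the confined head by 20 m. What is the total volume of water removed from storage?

ΔV ≈ 5.83 × 10^8 m³

Unconfined: ΔV_u = Sy × A × Δh_u = 0.28 × 5.61 × 10^8 × 3.7 = 5.812 × 10^8 m³
Confined: ΔV_c = S × A × Δh_c = 1.6 × 10^-4 × 5.61 × 10^8 × 20 = 1.795 × 10^6 m³
Total ΔV = 5.812 × 10^8 + 1.795 × 10^6 = 5.83 × 10^8 m³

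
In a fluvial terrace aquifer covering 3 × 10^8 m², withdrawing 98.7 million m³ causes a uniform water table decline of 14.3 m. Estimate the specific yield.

ΔV = 98.7 million m³ = 9.87 × 10^7 m³
Sy = ΔV / (A × Δh) = 9.87 × 10^7 m³ / (3 × 10^8 m² × 14.3 m) = 0.02301

Sy ≈ 0.023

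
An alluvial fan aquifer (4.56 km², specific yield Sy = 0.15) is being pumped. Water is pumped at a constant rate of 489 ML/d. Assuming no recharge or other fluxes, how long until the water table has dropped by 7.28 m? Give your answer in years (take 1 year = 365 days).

t ≈ 0.0279 years

A = 4.56 km² = 4.56 × 10^6 m²
ΔV = Sy × A × Δh = 0.15 × 4.56 × 10^6 × 7.28 = 4.98 × 10^6 m³
Q = 489 ML/d = 4.89 × 10^5 m³/d
t = ΔV / Q = 4.98 × 10^6 m³ / 4.89 × 10^5 m³/d = 10.18 d
t = 10.18 d ≈ 0.0279 years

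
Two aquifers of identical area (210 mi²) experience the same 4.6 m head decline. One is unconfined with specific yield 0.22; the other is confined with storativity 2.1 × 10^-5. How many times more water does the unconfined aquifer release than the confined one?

ΔV_u / ΔV_c ≈ 10500

A = 210 mi² = 5.439 × 10^8 m²
Unconfined: ΔV_u = Sy × A × Δh = 0.22 × 5.439 × 10^8 × 4.6 = 5.504 × 10^8 m³
Confined: ΔV_c = S × A × Δh = 2.1 × 10^-5 × 5.439 × 10^8 × 4.6 = 52540 m³
Ratio = ΔV_u / ΔV_c = Sy / S = 0.22 / 2.1 × 10^-5 = 10480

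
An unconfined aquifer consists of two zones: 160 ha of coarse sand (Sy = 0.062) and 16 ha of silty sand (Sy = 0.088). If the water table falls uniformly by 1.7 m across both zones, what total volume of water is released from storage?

ΔV ≈ 1.93 × 10^5 m³

A₁ = 160 ha = 1.6 × 10^6 m²; A₂ = 16 ha = 1.6 × 10^5 m²
ΔV₁ = 0.062 × 1.6 × 10^6 × 1.7 = 1.686 × 10^5 m³
ΔV₂ = 0.088 × 1.6 × 10^5 × 1.7 = 23940 m³
ΔV = ΔV₁ + ΔV₂ = 1.926 × 10^5 m³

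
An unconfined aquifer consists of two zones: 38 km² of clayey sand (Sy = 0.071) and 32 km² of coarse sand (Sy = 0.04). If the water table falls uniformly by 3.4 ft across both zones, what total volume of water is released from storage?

A₁ = 38 km² = 3.8 × 10^7 m²; A₂ = 32 km² = 3.2 × 10^7 m²
Δh = 3.4 ft = 1.036 m
ΔV₁ = 0.071 × 3.8 × 10^7 × 1.036 = 2.796 × 10^6 m³
ΔV₂ = 0.04 × 3.2 × 10^7 × 1.036 = 1.326 × 10^6 m³
ΔV = ΔV₁ + ΔV₂ = 4.122 × 10^6 m³

ΔV ≈ 4.12 × 10^6 m³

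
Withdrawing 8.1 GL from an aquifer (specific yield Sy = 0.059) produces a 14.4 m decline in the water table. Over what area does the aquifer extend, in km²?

A ≈ 9.53 km²

ΔV = 8.1 GL = 8.1 × 10^6 m³
A = ΔV / (Sy × Δh) = 8.1 × 10^6 / (0.059 × 14.4) = 9.534 × 10^6 m²
A = 9.534 × 10^6 m² = 9.534 km²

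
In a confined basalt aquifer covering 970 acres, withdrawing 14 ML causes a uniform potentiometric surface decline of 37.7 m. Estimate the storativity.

A = 970 acres = 3.925 × 10^6 m²
ΔV = 14 ML = 14000 m³
S = ΔV / (A × Δh) = 14000 m³ / (3.925 × 10^6 m² × 37.7 m) = 9.46 × 10^-5

S ≈ 9.5 × 10^-5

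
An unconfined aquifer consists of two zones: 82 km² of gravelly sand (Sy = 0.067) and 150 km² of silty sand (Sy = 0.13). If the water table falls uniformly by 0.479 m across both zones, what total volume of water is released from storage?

A₁ = 82 km² = 8.2 × 10^7 m²; A₂ = 150 km² = 1.5 × 10^8 m²
ΔV₁ = 0.067 × 8.2 × 10^7 × 0.479 = 2.632 × 10^6 m³
ΔV₂ = 0.13 × 1.5 × 10^8 × 0.479 = 9.341 × 10^6 m³
ΔV = ΔV₁ + ΔV₂ = 1.197 × 10^7 m³

ΔV ≈ 1.2 × 10^7 m³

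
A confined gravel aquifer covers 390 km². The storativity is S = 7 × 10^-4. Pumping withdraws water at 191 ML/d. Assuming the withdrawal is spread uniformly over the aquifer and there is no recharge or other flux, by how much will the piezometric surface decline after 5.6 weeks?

Δh ≈ 27.4 m

A = 390 km² = 3.9 × 10^8 m²
Q = 191 ML/d = 1.91 × 10^5 m³/d
t = 5.6 weeks = 39.2 d
ΔV = Q × t = 1.91 × 10^5 m³/d × 39.2 d = 7.487 × 10^6 m³
Δh = ΔV / (S × A) = 7.487 × 10^6 / (7 × 10^-4 × 3.9 × 10^8) = 27.43 m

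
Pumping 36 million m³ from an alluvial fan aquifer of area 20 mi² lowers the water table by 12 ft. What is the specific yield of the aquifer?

A = 20 mi² = 5.18 × 10^7 m²
Δh = 12 ft = 3.658 m
ΔV = 36 million m³ = 3.6 × 10^7 m³
Sy = ΔV / (A × Δh) = 3.6 × 10^7 m³ / (5.18 × 10^7 m² × 3.658 m) = 0.19

Sy ≈ 0.19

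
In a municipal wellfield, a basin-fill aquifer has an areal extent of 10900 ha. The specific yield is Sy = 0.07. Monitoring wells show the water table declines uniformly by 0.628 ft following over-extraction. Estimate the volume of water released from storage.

ΔV ≈ 1.46 × 10^6 m³

A = 10900 ha = 1.09 × 10^8 m²
Δh = 0.628 ft = 0.1914 m
ΔV = Sy × A × Δh = 0.07 × 1.09 × 10^8 m² × 0.1914 m = 1.46 × 10^6 m³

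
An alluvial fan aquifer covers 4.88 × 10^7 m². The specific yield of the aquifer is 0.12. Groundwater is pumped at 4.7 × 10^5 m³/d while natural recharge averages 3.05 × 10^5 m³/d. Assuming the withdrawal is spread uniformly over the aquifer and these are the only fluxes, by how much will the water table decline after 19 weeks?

Net abstraction = 4.7 × 10^5 − 3.05 × 10^5 = 1.65 × 10^5 m³/d
t = 19 weeks = 133 d
ΔV = Q × t = 1.65 × 10^5 m³/d × 133 d = 2.195 × 10^7 m³
Δh = ΔV / (Sy × A) = 2.195 × 10^7 / (0.12 × 4.88 × 10^7) = 3.747 m

Δh ≈ 3.75 m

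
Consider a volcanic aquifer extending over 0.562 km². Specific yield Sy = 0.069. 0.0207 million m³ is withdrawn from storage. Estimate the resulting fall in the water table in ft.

A = 0.562 km² = 5.62 × 10^5 m²
ΔV = 0.0207 million m³ = 20700 m³
Δh = ΔV / (Sy × A) = 20700 m³ / (0.069 × 5.62 × 10^5 m²) = 0.5338 m
Δh = 0.5338 m = 1.751 ft

Δh ≈ 1.75 ft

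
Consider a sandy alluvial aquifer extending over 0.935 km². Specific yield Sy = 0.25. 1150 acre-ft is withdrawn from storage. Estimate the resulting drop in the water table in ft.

Δh ≈ 19.9 ft

A = 0.935 km² = 9.35 × 10^5 m²
ΔV = 1150 acre-ft = 1.419 × 10^6 m³
Δh = ΔV / (Sy × A) = 1.419 × 10^6 m³ / (0.25 × 9.35 × 10^5 m²) = 6.068 m
Δh = 6.068 m = 19.91 ft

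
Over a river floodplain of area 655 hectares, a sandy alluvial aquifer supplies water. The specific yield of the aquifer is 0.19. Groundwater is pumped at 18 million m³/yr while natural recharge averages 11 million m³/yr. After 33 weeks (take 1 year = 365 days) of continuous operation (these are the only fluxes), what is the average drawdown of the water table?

Δh ≈ 3.56 m

A = 655 hectares = 6.55 × 10^6 m²
Net abstraction = 18 − 11 = 7 million m³/yr
Q_net = 7 million m³/yr = 19180 m³/d
t = 33 weeks = 231 d
ΔV = Q × t = 19180 m³/d × 231 d = 4.43 × 10^6 m³
Δh = ΔV / (Sy × A) = 4.43 × 10^6 / (0.19 × 6.55 × 10^6) = 3.56 m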